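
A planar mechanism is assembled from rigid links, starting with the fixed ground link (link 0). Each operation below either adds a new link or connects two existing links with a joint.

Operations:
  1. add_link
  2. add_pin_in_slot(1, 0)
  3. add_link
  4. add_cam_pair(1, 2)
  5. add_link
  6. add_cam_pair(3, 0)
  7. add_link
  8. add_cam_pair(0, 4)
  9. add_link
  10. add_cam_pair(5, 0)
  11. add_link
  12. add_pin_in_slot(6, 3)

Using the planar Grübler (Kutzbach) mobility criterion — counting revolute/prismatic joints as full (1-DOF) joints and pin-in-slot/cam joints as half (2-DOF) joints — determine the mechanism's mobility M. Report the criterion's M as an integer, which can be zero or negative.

[1;0;0] (link 0 is ground)
L+ [2;0;0]
PS(1,0)∈J2 [2;0;1]
L+ [3;0;1]
C(1,2)∈J2 [3;0;2]
L+ [4;0;2]
C(3,0)∈J2 [4;0;3]
L+ [5;0;3]
C(0,4)∈J2 [5;0;4]
L+ [6;0;4]
C(5,0)∈J2 [6;0;5]
L+ [7;0;5]
PS(6,3)∈J2 [7;0;6]
mobility = 18 − 0 − 6 = 12

M = 12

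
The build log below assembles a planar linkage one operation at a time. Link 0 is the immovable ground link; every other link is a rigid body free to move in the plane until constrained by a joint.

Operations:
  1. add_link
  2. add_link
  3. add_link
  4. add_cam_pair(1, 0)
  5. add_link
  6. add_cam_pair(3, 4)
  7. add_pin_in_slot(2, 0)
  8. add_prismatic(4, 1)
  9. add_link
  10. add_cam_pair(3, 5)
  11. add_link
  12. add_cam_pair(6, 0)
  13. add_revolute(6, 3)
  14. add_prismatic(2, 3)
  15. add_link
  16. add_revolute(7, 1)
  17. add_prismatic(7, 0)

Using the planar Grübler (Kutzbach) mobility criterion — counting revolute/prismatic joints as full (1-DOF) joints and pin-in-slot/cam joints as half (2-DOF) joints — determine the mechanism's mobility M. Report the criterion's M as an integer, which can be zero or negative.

(L,J1,J2)=(1,0,0); link0 fixed
link1: (2,0,0)
link2: (3,0,0)
link3: (4,0,0)
C 1-0 [J2]: (4,0,1)
link4: (5,0,1)
C 3-4 [J2]: (5,0,2)
PS 2-0 [J2]: (5,0,3)
P 4-1 [J1]: (5,1,3)
link5: (6,1,3)
C 3-5 [J2]: (6,1,4)
link6: (7,1,4)
C 6-0 [J2]: (7,1,5)
R 6-3 [J1]: (7,2,5)
P 2-3 [J1]: (7,3,5)
link7: (8,3,5)
R 7-1 [J1]: (8,4,5)
P 7-0 [J1]: (8,5,5)
Grübler: 3·7 − 2·5 − 5 = 6

M = 6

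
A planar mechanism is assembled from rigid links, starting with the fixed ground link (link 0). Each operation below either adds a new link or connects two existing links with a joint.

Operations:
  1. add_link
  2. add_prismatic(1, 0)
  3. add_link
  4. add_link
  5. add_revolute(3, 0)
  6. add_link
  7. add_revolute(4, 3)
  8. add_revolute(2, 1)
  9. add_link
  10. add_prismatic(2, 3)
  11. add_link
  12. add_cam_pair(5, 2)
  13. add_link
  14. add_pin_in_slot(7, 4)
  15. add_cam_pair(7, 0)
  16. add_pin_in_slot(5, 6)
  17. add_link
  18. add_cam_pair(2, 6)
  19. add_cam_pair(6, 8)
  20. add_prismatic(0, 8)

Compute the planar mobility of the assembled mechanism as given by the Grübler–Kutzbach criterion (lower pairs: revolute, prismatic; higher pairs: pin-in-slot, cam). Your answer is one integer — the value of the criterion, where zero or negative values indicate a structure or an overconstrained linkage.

L=1 J1=0 J2=0
add link → L=2 J1=0 J2=0
P@1,0 dof=1 J1 → L=2 J1=1 J2=0
add link → L=3 J1=1 J2=0
add link → L=4 J1=1 J2=0
R@3,0 dof=1 J1 → L=4 J1=2 J2=0
add link → L=5 J1=2 J2=0
R@4,3 dof=1 J1 → L=5 J1=3 J2=0
R@2,1 dof=1 J1 → L=5 J1=4 J2=0
add link → L=6 J1=4 J2=0
P@2,3 dof=1 J1 → L=6 J1=5 J2=0
add link → L=7 J1=5 J2=0
C@5,2 dof=2 J2 → L=7 J1=5 J2=1
add link → L=8 J1=5 J2=1
PS@7,4 dof=2 J2 → L=8 J1=5 J2=2
C@7,0 dof=2 J2 → L=8 J1=5 J2=3
PS@5,6 dof=2 J2 → L=8 J1=5 J2=4
add link → L=9 J1=5 J2=4
C@2,6 dof=2 J2 → L=9 J1=5 J2=5
C@6,8 dof=2 J2 → L=9 J1=5 J2=6
P@0,8 dof=1 J1 → L=9 J1=6 J2=6
M=3(L−1)−2J1−J2=3·8−2·6−6=6

M = 6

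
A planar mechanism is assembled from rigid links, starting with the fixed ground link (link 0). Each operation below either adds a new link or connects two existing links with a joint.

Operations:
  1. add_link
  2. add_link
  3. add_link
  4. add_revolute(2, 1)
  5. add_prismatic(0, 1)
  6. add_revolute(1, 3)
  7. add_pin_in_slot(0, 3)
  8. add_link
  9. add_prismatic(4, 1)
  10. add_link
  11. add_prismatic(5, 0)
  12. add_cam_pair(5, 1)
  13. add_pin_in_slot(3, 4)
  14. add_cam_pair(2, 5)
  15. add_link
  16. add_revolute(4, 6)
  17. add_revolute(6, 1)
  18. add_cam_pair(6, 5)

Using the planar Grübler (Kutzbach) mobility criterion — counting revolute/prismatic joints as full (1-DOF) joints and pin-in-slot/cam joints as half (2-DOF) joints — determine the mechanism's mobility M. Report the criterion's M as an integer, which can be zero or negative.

[1;0;0] (link 0 is ground)
L+ [2;0;0]
L+ [3;0;0]
L+ [4;0;0]
R(2,1)∈J1 [4;1;0]
P(0,1)∈J1 [4;2;0]
R(1,3)∈J1 [4;3;0]
PS(0,3)∈J2 [4;3;1]
L+ [5;3;1]
P(4,1)∈J1 [5;4;1]
L+ [6;4;1]
P(5,0)∈J1 [6;5;1]
C(5,1)∈J2 [6;5;2]
PS(3,4)∈J2 [6;5;3]
C(2,5)∈J2 [6;5;4]
L+ [7;5;4]
R(4,6)∈J1 [7;6;4]
R(6,1)∈J1 [7;7;4]
C(6,5)∈J2 [7;7;5]
mobility = 18 − 14 − 5 = -1

M = -1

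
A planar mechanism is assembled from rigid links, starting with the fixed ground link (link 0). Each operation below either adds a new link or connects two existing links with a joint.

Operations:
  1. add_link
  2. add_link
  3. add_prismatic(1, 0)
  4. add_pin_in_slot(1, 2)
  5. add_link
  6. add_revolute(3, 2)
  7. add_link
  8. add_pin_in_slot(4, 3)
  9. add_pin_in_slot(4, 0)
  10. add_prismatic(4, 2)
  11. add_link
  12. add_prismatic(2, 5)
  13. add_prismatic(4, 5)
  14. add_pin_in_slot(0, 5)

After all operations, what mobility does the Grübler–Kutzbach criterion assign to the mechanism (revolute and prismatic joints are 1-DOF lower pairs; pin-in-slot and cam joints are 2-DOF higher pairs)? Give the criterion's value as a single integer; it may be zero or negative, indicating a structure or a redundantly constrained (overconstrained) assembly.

(L,J1,J2)=(1,0,0); link0 fixed
link1: (2,0,0)
link2: (3,0,0)
P 1-0 [J1]: (3,1,0)
PS 1-2 [J2]: (3,1,1)
link3: (4,1,1)
R 3-2 [J1]: (4,2,1)
link4: (5,2,1)
PS 4-3 [J2]: (5,2,2)
PS 4-0 [J2]: (5,2,3)
P 4-2 [J1]: (5,3,3)
link5: (6,3,3)
P 2-5 [J1]: (6,4,3)
P 4-5 [J1]: (6,5,3)
PS 0-5 [J2]: (6,5,4)
Grübler: 3·5 − 2·5 − 4 = 1

M = 1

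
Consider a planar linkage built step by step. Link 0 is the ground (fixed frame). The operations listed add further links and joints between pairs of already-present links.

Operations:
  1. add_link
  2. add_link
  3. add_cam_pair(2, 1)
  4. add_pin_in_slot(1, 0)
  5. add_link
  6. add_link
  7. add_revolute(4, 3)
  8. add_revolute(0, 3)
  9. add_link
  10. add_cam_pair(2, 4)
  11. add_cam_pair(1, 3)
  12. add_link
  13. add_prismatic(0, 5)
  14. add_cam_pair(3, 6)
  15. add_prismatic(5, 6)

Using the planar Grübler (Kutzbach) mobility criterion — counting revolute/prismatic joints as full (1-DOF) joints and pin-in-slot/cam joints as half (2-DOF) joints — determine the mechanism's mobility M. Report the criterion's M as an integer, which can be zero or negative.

M = 5

ground; <1,0,0>
#1 <2,0,0>
#2 <3,0,0>
C:2↔1 J2 <3,0,1>
PS:1↔0 J2 <3,0,2>
#3 <4,0,2>
#4 <5,0,2>
R:4↔3 J1 <5,1,2>
R:0↔3 J1 <5,2,2>
#5 <6,2,2>
C:2↔4 J2 <6,2,3>
C:1↔3 J2 <6,2,4>
#6 <7,2,4>
P:0↔5 J1 <7,3,4>
C:3↔6 J2 <7,3,5>
P:5↔6 J1 <7,4,5>
3×6 − 2×4 − 1×5 = 5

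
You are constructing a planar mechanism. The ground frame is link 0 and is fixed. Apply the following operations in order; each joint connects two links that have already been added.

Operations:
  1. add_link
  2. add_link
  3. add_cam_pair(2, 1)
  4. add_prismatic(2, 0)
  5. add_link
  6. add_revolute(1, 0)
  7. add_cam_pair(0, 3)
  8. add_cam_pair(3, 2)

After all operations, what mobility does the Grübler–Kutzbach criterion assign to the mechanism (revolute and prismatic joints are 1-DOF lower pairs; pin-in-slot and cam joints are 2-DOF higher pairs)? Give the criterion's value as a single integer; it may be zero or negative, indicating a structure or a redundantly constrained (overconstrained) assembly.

M = 2

(L,J1,J2)=(1,0,0); link0 fixed
link1: (2,0,0)
link2: (3,0,0)
C 2-1 [J2]: (3,0,1)
P 2-0 [J1]: (3,1,1)
link3: (4,1,1)
R 1-0 [J1]: (4,2,1)
C 0-3 [J2]: (4,2,2)
C 3-2 [J2]: (4,2,3)
Grübler: 3·3 − 2·2 − 3 = 2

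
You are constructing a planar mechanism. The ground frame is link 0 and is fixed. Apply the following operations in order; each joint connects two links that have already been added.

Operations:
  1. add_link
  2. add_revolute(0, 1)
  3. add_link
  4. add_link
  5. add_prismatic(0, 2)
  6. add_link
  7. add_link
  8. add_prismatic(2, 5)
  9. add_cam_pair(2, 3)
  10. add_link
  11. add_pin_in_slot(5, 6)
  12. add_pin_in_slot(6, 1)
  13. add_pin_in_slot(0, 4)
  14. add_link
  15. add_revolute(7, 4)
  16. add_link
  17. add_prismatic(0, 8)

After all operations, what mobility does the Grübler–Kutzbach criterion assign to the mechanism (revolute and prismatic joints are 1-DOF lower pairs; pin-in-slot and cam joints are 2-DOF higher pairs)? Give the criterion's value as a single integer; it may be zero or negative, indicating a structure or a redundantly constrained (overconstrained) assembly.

L=1 J1=0 J2=0
add link → L=2 J1=0 J2=0
R@0,1 dof=1 J1 → L=2 J1=1 J2=0
add link → L=3 J1=1 J2=0
add link → L=4 J1=1 J2=0
P@0,2 dof=1 J1 → L=4 J1=2 J2=0
add link → L=5 J1=2 J2=0
add link → L=6 J1=2 J2=0
P@2,5 dof=1 J1 → L=6 J1=3 J2=0
C@2,3 dof=2 J2 → L=6 J1=3 J2=1
add link → L=7 J1=3 J2=1
PS@5,6 dof=2 J2 → L=7 J1=3 J2=2
PS@6,1 dof=2 J2 → L=7 J1=3 J2=3
PS@0,4 dof=2 J2 → L=7 J1=3 J2=4
add link → L=8 J1=3 J2=4
R@7,4 dof=1 J1 → L=8 J1=4 J2=4
add link → L=9 J1=4 J2=4
P@0,8 dof=1 J1 → L=9 J1=5 J2=4
M=3(L−1)−2J1−J2=3·8−2·5−4=10

M = 10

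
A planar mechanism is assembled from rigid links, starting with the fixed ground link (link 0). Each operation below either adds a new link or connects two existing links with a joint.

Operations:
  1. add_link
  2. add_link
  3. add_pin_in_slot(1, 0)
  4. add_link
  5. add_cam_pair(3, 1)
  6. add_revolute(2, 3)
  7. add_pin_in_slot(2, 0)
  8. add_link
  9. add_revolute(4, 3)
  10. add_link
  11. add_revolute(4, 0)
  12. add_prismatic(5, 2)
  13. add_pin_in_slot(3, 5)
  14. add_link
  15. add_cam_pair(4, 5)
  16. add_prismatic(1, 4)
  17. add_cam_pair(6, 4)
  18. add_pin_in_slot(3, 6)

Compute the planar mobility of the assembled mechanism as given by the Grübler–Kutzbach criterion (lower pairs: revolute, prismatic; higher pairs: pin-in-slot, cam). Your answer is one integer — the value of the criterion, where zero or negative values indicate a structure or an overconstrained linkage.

M = 1

L=1 J1=0 J2=0
add link → L=2 J1=0 J2=0
add link → L=3 J1=0 J2=0
PS@1,0 dof=2 J2 → L=3 J1=0 J2=1
add link → L=4 J1=0 J2=1
C@3,1 dof=2 J2 → L=4 J1=0 J2=2
R@2,3 dof=1 J1 → L=4 J1=1 J2=2
PS@2,0 dof=2 J2 → L=4 J1=1 J2=3
add link → L=5 J1=1 J2=3
R@4,3 dof=1 J1 → L=5 J1=2 J2=3
add link → L=6 J1=2 J2=3
R@4,0 dof=1 J1 → L=6 J1=3 J2=3
P@5,2 dof=1 J1 → L=6 J1=4 J2=3
PS@3,5 dof=2 J2 → L=6 J1=4 J2=4
add link → L=7 J1=4 J2=4
C@4,5 dof=2 J2 → L=7 J1=4 J2=5
P@1,4 dof=1 J1 → L=7 J1=5 J2=5
C@6,4 dof=2 J2 → L=7 J1=5 J2=6
PS@3,6 dof=2 J2 → L=7 J1=5 J2=7
M=3(L−1)−2J1−J2=3·6−2·5−7=1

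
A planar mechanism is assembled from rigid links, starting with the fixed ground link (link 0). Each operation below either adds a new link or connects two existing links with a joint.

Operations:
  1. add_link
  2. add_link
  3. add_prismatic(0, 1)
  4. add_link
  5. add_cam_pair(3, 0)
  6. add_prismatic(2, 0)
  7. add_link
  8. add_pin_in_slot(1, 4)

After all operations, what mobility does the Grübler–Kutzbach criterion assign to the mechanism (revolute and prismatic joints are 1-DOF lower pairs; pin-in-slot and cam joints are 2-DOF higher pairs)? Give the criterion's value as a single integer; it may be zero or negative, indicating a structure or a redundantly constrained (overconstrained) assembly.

link 0 = ground. State L|J1|J2 = 1|0|0
+link1  2|0|0
+link2  3|0|0
P(0,1) f=1→J1  3|1|0
+link3  4|1|0
C(3,0) f=2→J2  4|1|1
P(2,0) f=1→J1  4|2|1
+link4  5|2|1
PS(1,4) f=2→J2  5|2|2
M = 3(5−1)−2·2−2 = 12−4−2 = 6

M = 6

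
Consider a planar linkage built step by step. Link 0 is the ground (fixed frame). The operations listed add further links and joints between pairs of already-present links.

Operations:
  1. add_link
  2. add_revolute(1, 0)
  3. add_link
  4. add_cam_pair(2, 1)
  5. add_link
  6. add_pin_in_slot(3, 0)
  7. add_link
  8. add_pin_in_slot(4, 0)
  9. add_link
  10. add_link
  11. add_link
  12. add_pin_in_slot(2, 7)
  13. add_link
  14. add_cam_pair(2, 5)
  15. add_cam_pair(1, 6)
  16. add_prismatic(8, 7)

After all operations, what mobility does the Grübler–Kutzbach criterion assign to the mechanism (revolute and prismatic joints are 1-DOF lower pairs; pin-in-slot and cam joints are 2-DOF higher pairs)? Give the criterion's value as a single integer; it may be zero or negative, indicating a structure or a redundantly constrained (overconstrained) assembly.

link 0 = ground. State L|J1|J2 = 1|0|0
+link1  2|0|0
R(1,0) f=1→J1  2|1|0
+link2  3|1|0
C(2,1) f=2→J2  3|1|1
+link3  4|1|1
PS(3,0) f=2→J2  4|1|2
+link4  5|1|2
PS(4,0) f=2→J2  5|1|3
+link5  6|1|3
+link6  7|1|3
+link7  8|1|3
PS(2,7) f=2→J2  8|1|4
+link8  9|1|4
C(2,5) f=2→J2  9|1|5
C(1,6) f=2→J2  9|1|6
P(8,7) f=1→J1  9|2|6
M = 3(9−1)−2·2−6 = 24−4−6 = 14

M = 14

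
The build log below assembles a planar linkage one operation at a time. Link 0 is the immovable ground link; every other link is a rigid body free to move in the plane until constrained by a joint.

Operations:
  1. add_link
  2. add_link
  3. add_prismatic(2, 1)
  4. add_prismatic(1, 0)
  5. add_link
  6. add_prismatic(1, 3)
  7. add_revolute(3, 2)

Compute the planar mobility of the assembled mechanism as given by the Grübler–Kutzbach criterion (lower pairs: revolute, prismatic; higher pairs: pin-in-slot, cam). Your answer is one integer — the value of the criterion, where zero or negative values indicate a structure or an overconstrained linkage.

M = 1

[1;0;0] (link 0 is ground)
L+ [2;0;0]
L+ [3;0;0]
P(2,1)∈J1 [3;1;0]
P(1,0)∈J1 [3;2;0]
L+ [4;2;0]
P(1,3)∈J1 [4;3;0]
R(3,2)∈J1 [4;4;0]
mobility = 9 − 8 − 0 = 1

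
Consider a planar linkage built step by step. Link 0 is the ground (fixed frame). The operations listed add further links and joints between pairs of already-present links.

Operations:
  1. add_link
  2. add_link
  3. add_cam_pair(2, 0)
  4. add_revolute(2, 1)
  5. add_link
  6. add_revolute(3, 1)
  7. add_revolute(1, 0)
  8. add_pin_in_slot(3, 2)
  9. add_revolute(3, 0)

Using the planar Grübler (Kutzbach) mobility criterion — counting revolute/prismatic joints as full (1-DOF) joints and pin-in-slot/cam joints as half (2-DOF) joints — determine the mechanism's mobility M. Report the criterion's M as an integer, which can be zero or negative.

M = -1

ground; <1,0,0>
#1 <2,0,0>
#2 <3,0,0>
C:2↔0 J2 <3,0,1>
R:2↔1 J1 <3,1,1>
#3 <4,1,1>
R:3↔1 J1 <4,2,1>
R:1↔0 J1 <4,3,1>
PS:3↔2 J2 <4,3,2>
R:3↔0 J1 <4,4,2>
3×3 − 2×4 − 1×2 = -1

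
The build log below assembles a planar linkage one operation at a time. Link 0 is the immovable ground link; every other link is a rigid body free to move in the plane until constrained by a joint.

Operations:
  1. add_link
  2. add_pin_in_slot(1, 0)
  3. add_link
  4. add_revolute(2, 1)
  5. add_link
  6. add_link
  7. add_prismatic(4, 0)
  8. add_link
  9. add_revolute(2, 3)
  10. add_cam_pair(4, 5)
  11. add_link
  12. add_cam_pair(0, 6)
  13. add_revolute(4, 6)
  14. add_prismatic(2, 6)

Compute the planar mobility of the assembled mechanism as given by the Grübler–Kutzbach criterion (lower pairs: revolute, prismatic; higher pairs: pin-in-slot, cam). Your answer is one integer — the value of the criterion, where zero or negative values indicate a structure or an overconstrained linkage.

M = 5

L=1 J1=0 J2=0
add link → L=2 J1=0 J2=0
PS@1,0 dof=2 J2 → L=2 J1=0 J2=1
add link → L=3 J1=0 J2=1
R@2,1 dof=1 J1 → L=3 J1=1 J2=1
add link → L=4 J1=1 J2=1
add link → L=5 J1=1 J2=1
P@4,0 dof=1 J1 → L=5 J1=2 J2=1
add link → L=6 J1=2 J2=1
R@2,3 dof=1 J1 → L=6 J1=3 J2=1
C@4,5 dof=2 J2 → L=6 J1=3 J2=2
add link → L=7 J1=3 J2=2
C@0,6 dof=2 J2 → L=7 J1=3 J2=3
R@4,6 dof=1 J1 → L=7 J1=4 J2=3
P@2,6 dof=1 J1 → L=7 J1=5 J2=3
M=3(L−1)−2J1−J2=3·6−2·5−3=5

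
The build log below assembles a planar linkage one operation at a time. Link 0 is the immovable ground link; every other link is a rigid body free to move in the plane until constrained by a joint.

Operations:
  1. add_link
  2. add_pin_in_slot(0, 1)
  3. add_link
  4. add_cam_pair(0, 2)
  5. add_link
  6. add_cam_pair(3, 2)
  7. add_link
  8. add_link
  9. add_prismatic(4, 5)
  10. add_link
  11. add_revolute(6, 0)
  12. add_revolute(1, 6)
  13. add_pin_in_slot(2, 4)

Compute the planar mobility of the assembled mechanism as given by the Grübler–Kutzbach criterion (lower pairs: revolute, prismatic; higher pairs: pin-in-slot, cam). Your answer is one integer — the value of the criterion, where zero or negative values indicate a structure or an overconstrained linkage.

link 0 = ground. State L|J1|J2 = 1|0|0
+link1  2|0|0
PS(0,1) f=2→J2  2|0|1
+link2  3|0|1
C(0,2) f=2→J2  3|0|2
+link3  4|0|2
C(3,2) f=2→J2  4|0|3
+link4  5|0|3
+link5  6|0|3
P(4,5) f=1→J1  6|1|3
+link6  7|1|3
R(6,0) f=1→J1  7|2|3
R(1,6) f=1→J1  7|3|3
PS(2,4) f=2→J2  7|3|4
M = 3(7−1)−2·3−4 = 18−6−4 = 8

M = 8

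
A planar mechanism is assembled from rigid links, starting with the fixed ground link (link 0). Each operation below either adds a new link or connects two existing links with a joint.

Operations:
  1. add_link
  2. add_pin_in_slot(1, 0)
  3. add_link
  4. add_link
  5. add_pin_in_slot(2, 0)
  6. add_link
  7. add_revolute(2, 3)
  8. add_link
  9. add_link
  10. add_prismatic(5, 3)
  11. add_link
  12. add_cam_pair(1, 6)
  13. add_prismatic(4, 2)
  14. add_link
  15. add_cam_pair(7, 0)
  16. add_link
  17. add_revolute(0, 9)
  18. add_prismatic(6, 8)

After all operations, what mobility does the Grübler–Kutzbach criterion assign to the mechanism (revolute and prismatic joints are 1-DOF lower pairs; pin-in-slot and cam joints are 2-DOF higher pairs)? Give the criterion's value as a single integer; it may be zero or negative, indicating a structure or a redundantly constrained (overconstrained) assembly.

M = 13

[1;0;0] (link 0 is ground)
L+ [2;0;0]
PS(1,0)∈J2 [2;0;1]
L+ [3;0;1]
L+ [4;0;1]
PS(2,0)∈J2 [4;0;2]
L+ [5;0;2]
R(2,3)∈J1 [5;1;2]
L+ [6;1;2]
L+ [7;1;2]
P(5,3)∈J1 [7;2;2]
L+ [8;2;2]
C(1,6)∈J2 [8;2;3]
P(4,2)∈J1 [8;3;3]
L+ [9;3;3]
C(7,0)∈J2 [9;3;4]
L+ [10;3;4]
R(0,9)∈J1 [10;4;4]
P(6,8)∈J1 [10;5;4]
mobility = 27 − 10 − 4 = 13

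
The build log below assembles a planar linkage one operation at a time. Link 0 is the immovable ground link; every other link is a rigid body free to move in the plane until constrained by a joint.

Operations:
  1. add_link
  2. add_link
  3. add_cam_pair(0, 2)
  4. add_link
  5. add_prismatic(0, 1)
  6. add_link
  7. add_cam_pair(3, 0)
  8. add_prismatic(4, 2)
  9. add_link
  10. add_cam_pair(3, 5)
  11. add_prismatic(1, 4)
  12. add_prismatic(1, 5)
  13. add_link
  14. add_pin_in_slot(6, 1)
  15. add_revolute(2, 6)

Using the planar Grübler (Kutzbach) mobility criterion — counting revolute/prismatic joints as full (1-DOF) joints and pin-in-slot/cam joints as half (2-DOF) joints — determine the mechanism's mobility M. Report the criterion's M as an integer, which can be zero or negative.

ground; <1,0,0>
#1 <2,0,0>
#2 <3,0,0>
C:0↔2 J2 <3,0,1>
#3 <4,0,1>
P:0↔1 J1 <4,1,1>
#4 <5,1,1>
C:3↔0 J2 <5,1,2>
P:4↔2 J1 <5,2,2>
#5 <6,2,2>
C:3↔5 J2 <6,2,3>
P:1↔4 J1 <6,3,3>
P:1↔5 J1 <6,4,3>
#6 <7,4,3>
PS:6↔1 J2 <7,4,4>
R:2↔6 J1 <7,5,4>
3×6 − 2×5 − 1×4 = 4

M = 4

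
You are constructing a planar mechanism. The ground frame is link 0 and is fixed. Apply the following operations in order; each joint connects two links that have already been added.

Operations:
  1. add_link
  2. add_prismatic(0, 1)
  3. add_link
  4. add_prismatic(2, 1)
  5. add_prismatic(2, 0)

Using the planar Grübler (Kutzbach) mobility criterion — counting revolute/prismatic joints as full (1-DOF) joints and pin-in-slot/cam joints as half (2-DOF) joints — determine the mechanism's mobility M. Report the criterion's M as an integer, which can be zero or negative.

M = 0

link 0 = ground. State L|J1|J2 = 1|0|0
+link1  2|0|0
P(0,1) f=1→J1  2|1|0
+link2  3|1|0
P(2,1) f=1→J1  3|2|0
P(2,0) f=1→J1  3|3|0
M = 3(3−1)−2·3−0 = 6−6−0 = 0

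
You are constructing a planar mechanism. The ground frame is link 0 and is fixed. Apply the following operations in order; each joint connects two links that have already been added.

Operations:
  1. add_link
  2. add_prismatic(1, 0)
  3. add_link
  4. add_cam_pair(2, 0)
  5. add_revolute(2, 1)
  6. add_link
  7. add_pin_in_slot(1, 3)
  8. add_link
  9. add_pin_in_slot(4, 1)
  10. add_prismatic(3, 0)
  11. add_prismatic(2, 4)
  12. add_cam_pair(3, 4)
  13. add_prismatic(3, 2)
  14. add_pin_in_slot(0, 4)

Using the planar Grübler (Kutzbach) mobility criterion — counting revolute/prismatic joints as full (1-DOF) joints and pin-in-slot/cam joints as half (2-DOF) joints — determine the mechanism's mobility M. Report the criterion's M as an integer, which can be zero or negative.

link 0 = ground. State L|J1|J2 = 1|0|0
+link1  2|0|0
P(1,0) f=1→J1  2|1|0
+link2  3|1|0
C(2,0) f=2→J2  3|1|1
R(2,1) f=1→J1  3|2|1
+link3  4|2|1
PS(1,3) f=2→J2  4|2|2
+link4  5|2|2
PS(4,1) f=2→J2  5|2|3
P(3,0) f=1→J1  5|3|3
P(2,4) f=1→J1  5|4|3
C(3,4) f=2→J2  5|4|4
P(3,2) f=1→J1  5|5|4
PS(0,4) f=2→J2  5|5|5
M = 3(5−1)−2·5−5 = 12−10−5 = -3

M = -3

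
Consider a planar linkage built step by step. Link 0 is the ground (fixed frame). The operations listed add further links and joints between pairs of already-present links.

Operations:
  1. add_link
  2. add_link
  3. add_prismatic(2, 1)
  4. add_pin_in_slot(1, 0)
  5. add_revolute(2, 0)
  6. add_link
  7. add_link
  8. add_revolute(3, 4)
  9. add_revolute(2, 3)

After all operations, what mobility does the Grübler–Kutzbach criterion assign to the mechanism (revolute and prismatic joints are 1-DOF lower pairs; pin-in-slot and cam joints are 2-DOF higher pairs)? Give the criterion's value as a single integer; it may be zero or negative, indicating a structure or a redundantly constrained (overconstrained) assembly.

ground; <1,0,0>
#1 <2,0,0>
#2 <3,0,0>
P:2↔1 J1 <3,1,0>
PS:1↔0 J2 <3,1,1>
R:2↔0 J1 <3,2,1>
#3 <4,2,1>
#4 <5,2,1>
R:3↔4 J1 <5,3,1>
R:2↔3 J1 <5,4,1>
3×4 − 2×4 − 1×1 = 3

M = 3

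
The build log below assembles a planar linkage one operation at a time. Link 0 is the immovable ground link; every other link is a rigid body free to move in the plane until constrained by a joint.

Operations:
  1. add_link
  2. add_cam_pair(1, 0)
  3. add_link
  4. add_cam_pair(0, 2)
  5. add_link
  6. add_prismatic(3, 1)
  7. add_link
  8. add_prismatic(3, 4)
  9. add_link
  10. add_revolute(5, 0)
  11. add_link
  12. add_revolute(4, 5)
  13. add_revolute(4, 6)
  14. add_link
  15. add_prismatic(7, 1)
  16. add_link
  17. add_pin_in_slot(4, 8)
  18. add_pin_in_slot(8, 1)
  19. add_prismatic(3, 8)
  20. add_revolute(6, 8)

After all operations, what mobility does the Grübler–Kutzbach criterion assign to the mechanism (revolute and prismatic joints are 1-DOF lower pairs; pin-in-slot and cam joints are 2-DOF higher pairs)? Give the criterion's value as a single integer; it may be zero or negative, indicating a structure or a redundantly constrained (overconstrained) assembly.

link 0 = ground. State L|J1|J2 = 1|0|0
+link1  2|0|0
C(1,0) f=2→J2  2|0|1
+link2  3|0|1
C(0,2) f=2→J2  3|0|2
+link3  4|0|2
P(3,1) f=1→J1  4|1|2
+link4  5|1|2
P(3,4) f=1→J1  5|2|2
+link5  6|2|2
R(5,0) f=1→J1  6|3|2
+link6  7|3|2
R(4,5) f=1→J1  7|4|2
R(4,6) f=1→J1  7|5|2
+link7  8|5|2
P(7,1) f=1→J1  8|6|2
+link8  9|6|2
PS(4,8) f=2→J2  9|6|3
PS(8,1) f=2→J2  9|6|4
P(3,8) f=1→J1  9|7|4
R(6,8) f=1→J1  9|8|4
M = 3(9−1)−2·8−4 = 24−16−4 = 4

M = 4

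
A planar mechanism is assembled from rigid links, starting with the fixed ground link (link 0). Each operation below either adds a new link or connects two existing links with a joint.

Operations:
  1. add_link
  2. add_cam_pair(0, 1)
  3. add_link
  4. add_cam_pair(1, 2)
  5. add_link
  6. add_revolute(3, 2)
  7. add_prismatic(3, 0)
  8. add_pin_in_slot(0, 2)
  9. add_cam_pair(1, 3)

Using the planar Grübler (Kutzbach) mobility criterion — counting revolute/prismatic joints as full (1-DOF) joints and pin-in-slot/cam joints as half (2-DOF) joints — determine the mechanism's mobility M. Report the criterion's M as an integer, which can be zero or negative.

M = 1

link 0 = ground. State L|J1|J2 = 1|0|0
+link1  2|0|0
C(0,1) f=2→J2  2|0|1
+link2  3|0|1
C(1,2) f=2→J2  3|0|2
+link3  4|0|2
R(3,2) f=1→J1  4|1|2
P(3,0) f=1→J1  4|2|2
PS(0,2) f=2→J2  4|2|3
C(1,3) f=2→J2  4|2|4
M = 3(4−1)−2·2−4 = 9−4−4 = 1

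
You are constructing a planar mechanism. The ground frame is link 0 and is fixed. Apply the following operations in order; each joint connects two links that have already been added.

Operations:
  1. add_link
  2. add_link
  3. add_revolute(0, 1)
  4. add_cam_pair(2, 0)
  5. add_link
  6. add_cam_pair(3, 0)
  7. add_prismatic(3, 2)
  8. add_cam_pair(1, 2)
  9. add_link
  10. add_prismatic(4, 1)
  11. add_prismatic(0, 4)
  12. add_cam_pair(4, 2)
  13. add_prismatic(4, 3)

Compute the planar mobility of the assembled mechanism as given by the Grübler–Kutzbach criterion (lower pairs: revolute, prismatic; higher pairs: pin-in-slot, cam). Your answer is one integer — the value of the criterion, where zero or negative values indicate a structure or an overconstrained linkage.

M = -2

L=1 J1=0 J2=0
add link → L=2 J1=0 J2=0
add link → L=3 J1=0 J2=0
R@0,1 dof=1 J1 → L=3 J1=1 J2=0
C@2,0 dof=2 J2 → L=3 J1=1 J2=1
add link → L=4 J1=1 J2=1
C@3,0 dof=2 J2 → L=4 J1=1 J2=2
P@3,2 dof=1 J1 → L=4 J1=2 J2=2
C@1,2 dof=2 J2 → L=4 J1=2 J2=3
add link → L=5 J1=2 J2=3
P@4,1 dof=1 J1 → L=5 J1=3 J2=3
P@0,4 dof=1 J1 → L=5 J1=4 J2=3
C@4,2 dof=2 J2 → L=5 J1=4 J2=4
P@4,3 dof=1 J1 → L=5 J1=5 J2=4
M=3(L−1)−2J1−J2=3·4−2·5−4=-2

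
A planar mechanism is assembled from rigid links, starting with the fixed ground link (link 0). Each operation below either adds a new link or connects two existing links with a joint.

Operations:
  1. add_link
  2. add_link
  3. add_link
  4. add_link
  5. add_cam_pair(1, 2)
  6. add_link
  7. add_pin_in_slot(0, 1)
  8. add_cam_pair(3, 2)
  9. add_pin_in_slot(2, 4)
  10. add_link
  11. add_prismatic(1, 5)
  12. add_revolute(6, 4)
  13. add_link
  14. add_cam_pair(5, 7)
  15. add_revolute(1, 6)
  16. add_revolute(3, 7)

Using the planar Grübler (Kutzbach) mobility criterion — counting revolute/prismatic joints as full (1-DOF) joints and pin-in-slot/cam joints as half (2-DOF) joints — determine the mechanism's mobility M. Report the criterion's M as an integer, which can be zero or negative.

[1;0;0] (link 0 is ground)
L+ [2;0;0]
L+ [3;0;0]
L+ [4;0;0]
L+ [5;0;0]
C(1,2)∈J2 [5;0;1]
L+ [6;0;1]
PS(0,1)∈J2 [6;0;2]
C(3,2)∈J2 [6;0;3]
PS(2,4)∈J2 [6;0;4]
L+ [7;0;4]
P(1,5)∈J1 [7;1;4]
R(6,4)∈J1 [7;2;4]
L+ [8;2;4]
C(5,7)∈J2 [8;2;5]
R(1,6)∈J1 [8;3;5]
R(3,7)∈J1 [8;4;5]
mobility = 21 − 8 − 5 = 8

M = 8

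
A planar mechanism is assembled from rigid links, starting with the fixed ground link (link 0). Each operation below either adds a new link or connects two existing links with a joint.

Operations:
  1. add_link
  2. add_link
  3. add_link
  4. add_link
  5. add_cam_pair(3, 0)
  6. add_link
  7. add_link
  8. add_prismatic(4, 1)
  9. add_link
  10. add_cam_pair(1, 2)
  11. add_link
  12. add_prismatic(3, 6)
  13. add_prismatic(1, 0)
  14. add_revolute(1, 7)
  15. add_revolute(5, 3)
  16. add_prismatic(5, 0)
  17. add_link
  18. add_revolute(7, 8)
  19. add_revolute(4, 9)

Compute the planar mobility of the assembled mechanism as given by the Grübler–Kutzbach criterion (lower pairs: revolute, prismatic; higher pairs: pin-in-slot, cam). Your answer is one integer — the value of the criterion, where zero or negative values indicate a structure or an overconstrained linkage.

M = 9

(L,J1,J2)=(1,0,0); link0 fixed
link1: (2,0,0)
link2: (3,0,0)
link3: (4,0,0)
link4: (5,0,0)
C 3-0 [J2]: (5,0,1)
link5: (6,0,1)
link6: (7,0,1)
P 4-1 [J1]: (7,1,1)
link7: (8,1,1)
C 1-2 [J2]: (8,1,2)
link8: (9,1,2)
P 3-6 [J1]: (9,2,2)
P 1-0 [J1]: (9,3,2)
R 1-7 [J1]: (9,4,2)
R 5-3 [J1]: (9,5,2)
P 5-0 [J1]: (9,6,2)
link9: (10,6,2)
R 7-8 [J1]: (10,7,2)
R 4-9 [J1]: (10,8,2)
Grübler: 3·9 − 2·8 − 2 = 9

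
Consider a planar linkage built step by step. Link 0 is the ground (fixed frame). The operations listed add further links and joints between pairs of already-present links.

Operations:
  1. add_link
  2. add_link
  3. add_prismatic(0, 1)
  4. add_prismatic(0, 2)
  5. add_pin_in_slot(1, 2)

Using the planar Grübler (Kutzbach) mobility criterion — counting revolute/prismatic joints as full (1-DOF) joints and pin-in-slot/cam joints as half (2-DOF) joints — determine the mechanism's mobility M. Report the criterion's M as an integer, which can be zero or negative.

link 0 = ground. State L|J1|J2 = 1|0|0
+link1  2|0|0
+link2  3|0|0
P(0,1) f=1→J1  3|1|0
P(0,2) f=1→J1  3|2|0
PS(1,2) f=2→J2  3|2|1
M = 3(3−1)−2·2−1 = 6−4−1 = 1

M = 1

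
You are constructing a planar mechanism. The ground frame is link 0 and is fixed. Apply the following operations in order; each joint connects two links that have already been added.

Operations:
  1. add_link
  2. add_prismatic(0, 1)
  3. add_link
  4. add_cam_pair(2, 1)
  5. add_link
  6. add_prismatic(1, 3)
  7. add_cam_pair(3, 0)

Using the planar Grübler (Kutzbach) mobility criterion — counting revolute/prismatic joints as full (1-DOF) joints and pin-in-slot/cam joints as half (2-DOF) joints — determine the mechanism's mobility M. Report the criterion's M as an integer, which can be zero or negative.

link 0 = ground. State L|J1|J2 = 1|0|0
+link1  2|0|0
P(0,1) f=1→J1  2|1|0
+link2  3|1|0
C(2,1) f=2→J2  3|1|1
+link3  4|1|1
P(1,3) f=1→J1  4|2|1
C(3,0) f=2→J2  4|2|2
M = 3(4−1)−2·2−2 = 9−4−2 = 3

M = 3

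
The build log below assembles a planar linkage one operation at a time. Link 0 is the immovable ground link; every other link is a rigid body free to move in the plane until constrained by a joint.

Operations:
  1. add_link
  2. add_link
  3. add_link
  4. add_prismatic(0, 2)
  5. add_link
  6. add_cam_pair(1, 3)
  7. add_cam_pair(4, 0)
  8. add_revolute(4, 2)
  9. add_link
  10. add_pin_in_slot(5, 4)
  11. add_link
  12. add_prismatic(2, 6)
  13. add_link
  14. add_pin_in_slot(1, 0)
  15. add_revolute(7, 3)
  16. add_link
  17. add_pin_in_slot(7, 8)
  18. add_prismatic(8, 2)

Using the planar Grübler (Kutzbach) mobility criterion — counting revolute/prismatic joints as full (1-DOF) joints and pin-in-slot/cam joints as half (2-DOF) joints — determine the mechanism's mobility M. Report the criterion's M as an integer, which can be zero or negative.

(L,J1,J2)=(1,0,0); link0 fixed
link1: (2,0,0)
link2: (3,0,0)
link3: (4,0,0)
P 0-2 [J1]: (4,1,0)
link4: (5,1,0)
C 1-3 [J2]: (5,1,1)
C 4-0 [J2]: (5,1,2)
R 4-2 [J1]: (5,2,2)
link5: (6,2,2)
PS 5-4 [J2]: (6,2,3)
link6: (7,2,3)
P 2-6 [J1]: (7,3,3)
link7: (8,3,3)
PS 1-0 [J2]: (8,3,4)
R 7-3 [J1]: (8,4,4)
link8: (9,4,4)
PS 7-8 [J2]: (9,4,5)
P 8-2 [J1]: (9,5,5)
Grübler: 3·8 − 2·5 − 5 = 9

M = 9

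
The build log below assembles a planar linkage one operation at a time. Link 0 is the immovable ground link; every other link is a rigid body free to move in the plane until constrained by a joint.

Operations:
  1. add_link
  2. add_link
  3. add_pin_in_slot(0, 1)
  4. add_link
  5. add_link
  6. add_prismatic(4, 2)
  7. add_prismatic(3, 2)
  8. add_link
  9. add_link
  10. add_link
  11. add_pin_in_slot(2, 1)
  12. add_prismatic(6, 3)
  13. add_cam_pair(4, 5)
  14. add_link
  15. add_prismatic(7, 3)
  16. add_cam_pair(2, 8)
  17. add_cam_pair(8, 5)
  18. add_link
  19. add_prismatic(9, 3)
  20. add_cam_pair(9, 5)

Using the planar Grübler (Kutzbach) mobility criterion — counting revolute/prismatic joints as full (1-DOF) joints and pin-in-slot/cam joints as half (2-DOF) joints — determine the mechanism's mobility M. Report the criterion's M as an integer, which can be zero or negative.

M = 11

ground; <1,0,0>
#1 <2,0,0>
#2 <3,0,0>
PS:0↔1 J2 <3,0,1>
#3 <4,0,1>
#4 <5,0,1>
P:4↔2 J1 <5,1,1>
P:3↔2 J1 <5,2,1>
#5 <6,2,1>
#6 <7,2,1>
#7 <8,2,1>
PS:2↔1 J2 <8,2,2>
P:6↔3 J1 <8,3,2>
C:4↔5 J2 <8,3,3>
#8 <9,3,3>
P:7↔3 J1 <9,4,3>
C:2↔8 J2 <9,4,4>
C:8↔5 J2 <9,4,5>
#9 <10,4,5>
P:9↔3 J1 <10,5,5>
C:9↔5 J2 <10,5,6>
3×9 − 2×5 − 1×6 = 11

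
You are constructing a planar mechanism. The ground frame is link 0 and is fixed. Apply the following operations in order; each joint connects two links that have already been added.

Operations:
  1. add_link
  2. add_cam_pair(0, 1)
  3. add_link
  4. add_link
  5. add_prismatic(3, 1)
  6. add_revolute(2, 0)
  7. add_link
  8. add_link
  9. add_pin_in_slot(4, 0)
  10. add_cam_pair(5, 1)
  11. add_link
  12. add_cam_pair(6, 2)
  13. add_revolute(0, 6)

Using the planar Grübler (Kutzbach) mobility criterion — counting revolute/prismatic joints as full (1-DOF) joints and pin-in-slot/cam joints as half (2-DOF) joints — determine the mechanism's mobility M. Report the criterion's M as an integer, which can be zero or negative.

M = 8

[1;0;0] (link 0 is ground)
L+ [2;0;0]
C(0,1)∈J2 [2;0;1]
L+ [3;0;1]
L+ [4;0;1]
P(3,1)∈J1 [4;1;1]
R(2,0)∈J1 [4;2;1]
L+ [5;2;1]
L+ [6;2;1]
PS(4,0)∈J2 [6;2;2]
C(5,1)∈J2 [6;2;3]
L+ [7;2;3]
C(6,2)∈J2 [7;2;4]
R(0,6)∈J1 [7;3;4]
mobility = 18 − 6 − 4 = 8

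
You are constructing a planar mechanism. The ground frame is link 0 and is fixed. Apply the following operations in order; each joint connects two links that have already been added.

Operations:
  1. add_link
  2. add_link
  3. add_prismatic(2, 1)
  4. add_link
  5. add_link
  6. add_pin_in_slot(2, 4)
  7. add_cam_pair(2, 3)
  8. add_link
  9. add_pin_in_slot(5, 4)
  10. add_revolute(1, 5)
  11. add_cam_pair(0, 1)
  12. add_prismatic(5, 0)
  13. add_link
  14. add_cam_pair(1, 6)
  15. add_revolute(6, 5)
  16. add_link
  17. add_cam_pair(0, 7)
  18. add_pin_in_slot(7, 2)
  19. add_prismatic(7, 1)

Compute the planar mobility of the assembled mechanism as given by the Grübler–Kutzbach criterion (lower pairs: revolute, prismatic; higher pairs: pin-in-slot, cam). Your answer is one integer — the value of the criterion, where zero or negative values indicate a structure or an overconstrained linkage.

ground; <1,0,0>
#1 <2,0,0>
#2 <3,0,0>
P:2↔1 J1 <3,1,0>
#3 <4,1,0>
#4 <5,1,0>
PS:2↔4 J2 <5,1,1>
C:2↔3 J2 <5,1,2>
#5 <6,1,2>
PS:5↔4 J2 <6,1,3>
R:1↔5 J1 <6,2,3>
C:0↔1 J2 <6,2,4>
P:5↔0 J1 <6,3,4>
#6 <7,3,4>
C:1↔6 J2 <7,3,5>
R:6↔5 J1 <7,4,5>
#7 <8,4,5>
C:0↔7 J2 <8,4,6>
PS:7↔2 J2 <8,4,7>
P:7↔1 J1 <8,5,7>
3×7 − 2×5 − 1×7 = 4

M = 4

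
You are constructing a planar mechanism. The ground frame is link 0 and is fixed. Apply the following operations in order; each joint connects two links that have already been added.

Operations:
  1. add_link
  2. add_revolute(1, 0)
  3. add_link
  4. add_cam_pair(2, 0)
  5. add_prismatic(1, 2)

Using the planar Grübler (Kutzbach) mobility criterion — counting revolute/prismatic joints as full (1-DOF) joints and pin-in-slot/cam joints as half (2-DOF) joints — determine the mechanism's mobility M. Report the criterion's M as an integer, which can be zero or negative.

L=1 J1=0 J2=0
add link → L=2 J1=0 J2=0
R@1,0 dof=1 J1 → L=2 J1=1 J2=0
add link → L=3 J1=1 J2=0
C@2,0 dof=2 J2 → L=3 J1=1 J2=1
P@1,2 dof=1 J1 → L=3 J1=2 J2=1
M=3(L−1)−2J1−J2=3·2−2·2−1=1

M = 1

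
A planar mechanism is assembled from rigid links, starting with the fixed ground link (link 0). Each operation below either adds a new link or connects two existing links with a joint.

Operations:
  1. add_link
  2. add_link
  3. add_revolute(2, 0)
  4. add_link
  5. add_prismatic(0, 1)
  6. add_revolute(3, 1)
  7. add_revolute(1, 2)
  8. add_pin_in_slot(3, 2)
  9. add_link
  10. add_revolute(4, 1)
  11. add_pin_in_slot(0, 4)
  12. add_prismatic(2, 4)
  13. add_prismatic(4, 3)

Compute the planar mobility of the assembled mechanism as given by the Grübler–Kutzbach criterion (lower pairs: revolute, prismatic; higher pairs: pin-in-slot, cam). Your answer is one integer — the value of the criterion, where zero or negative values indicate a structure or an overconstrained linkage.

M = -4

(L,J1,J2)=(1,0,0); link0 fixed
link1: (2,0,0)
link2: (3,0,0)
R 2-0 [J1]: (3,1,0)
link3: (4,1,0)
P 0-1 [J1]: (4,2,0)
R 3-1 [J1]: (4,3,0)
R 1-2 [J1]: (4,4,0)
PS 3-2 [J2]: (4,4,1)
link4: (5,4,1)
R 4-1 [J1]: (5,5,1)
PS 0-4 [J2]: (5,5,2)
P 2-4 [J1]: (5,6,2)
P 4-3 [J1]: (5,7,2)
Grübler: 3·4 − 2·7 − 2 = -4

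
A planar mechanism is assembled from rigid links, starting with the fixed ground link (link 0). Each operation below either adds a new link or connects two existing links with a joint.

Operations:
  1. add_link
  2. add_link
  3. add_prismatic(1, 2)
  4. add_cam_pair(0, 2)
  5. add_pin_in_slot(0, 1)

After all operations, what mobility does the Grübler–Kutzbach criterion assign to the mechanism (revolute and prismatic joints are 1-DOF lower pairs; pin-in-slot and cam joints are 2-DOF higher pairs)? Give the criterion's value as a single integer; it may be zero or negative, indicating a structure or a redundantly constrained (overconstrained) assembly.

M = 2

L=1 J1=0 J2=0
add link → L=2 J1=0 J2=0
add link → L=3 J1=0 J2=0
P@1,2 dof=1 J1 → L=3 J1=1 J2=0
C@0,2 dof=2 J2 → L=3 J1=1 J2=1
PS@0,1 dof=2 J2 → L=3 J1=1 J2=2
M=3(L−1)−2J1−J2=3·2−2·1−2=2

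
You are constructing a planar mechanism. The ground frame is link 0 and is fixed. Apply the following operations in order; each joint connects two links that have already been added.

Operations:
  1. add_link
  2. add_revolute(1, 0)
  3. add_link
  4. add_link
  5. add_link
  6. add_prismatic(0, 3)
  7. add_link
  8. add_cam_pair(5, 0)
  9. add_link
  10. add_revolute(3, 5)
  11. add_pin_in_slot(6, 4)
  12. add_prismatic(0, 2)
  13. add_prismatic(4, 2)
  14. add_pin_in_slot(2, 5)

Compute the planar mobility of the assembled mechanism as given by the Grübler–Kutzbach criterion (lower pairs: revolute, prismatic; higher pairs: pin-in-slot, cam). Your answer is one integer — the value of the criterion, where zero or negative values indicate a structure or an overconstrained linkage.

M = 5

link 0 = ground. State L|J1|J2 = 1|0|0
+link1  2|0|0
R(1,0) f=1→J1  2|1|0
+link2  3|1|0
+link3  4|1|0
+link4  5|1|0
P(0,3) f=1→J1  5|2|0
+link5  6|2|0
C(5,0) f=2→J2  6|2|1
+link6  7|2|1
R(3,5) f=1→J1  7|3|1
PS(6,4) f=2→J2  7|3|2
P(0,2) f=1→J1  7|4|2
P(4,2) f=1→J1  7|5|2
PS(2,5) f=2→J2  7|5|3
M = 3(7−1)−2·5−3 = 18−10−3 = 5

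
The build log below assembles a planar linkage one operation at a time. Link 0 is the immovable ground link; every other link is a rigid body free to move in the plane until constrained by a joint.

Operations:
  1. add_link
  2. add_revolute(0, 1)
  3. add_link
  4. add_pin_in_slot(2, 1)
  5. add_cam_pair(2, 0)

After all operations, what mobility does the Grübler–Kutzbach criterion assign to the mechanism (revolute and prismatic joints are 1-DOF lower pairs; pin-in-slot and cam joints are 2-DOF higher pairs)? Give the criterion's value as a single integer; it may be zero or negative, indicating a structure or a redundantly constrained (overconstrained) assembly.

(L,J1,J2)=(1,0,0); link0 fixed
link1: (2,0,0)
R 0-1 [J1]: (2,1,0)
link2: (3,1,0)
PS 2-1 [J2]: (3,1,1)
C 2-0 [J2]: (3,1,2)
Grübler: 3·2 − 2·1 − 2 = 2

M = 2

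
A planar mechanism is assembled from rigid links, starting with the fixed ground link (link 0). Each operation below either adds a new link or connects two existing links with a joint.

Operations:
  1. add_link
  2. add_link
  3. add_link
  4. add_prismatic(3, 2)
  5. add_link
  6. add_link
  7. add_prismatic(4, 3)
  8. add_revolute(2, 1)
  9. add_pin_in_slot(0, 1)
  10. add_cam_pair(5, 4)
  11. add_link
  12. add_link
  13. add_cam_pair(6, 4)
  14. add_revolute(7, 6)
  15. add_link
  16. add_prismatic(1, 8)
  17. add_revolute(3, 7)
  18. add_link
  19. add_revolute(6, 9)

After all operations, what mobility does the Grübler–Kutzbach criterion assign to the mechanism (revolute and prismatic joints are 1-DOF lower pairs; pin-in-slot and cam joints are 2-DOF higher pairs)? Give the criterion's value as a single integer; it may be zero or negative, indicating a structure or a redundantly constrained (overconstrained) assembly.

M = 10

L=1 J1=0 J2=0
add link → L=2 J1=0 J2=0
add link → L=3 J1=0 J2=0
add link → L=4 J1=0 J2=0
P@3,2 dof=1 J1 → L=4 J1=1 J2=0
add link → L=5 J1=1 J2=0
add link → L=6 J1=1 J2=0
P@4,3 dof=1 J1 → L=6 J1=2 J2=0
R@2,1 dof=1 J1 → L=6 J1=3 J2=0
PS@0,1 dof=2 J2 → L=6 J1=3 J2=1
C@5,4 dof=2 J2 → L=6 J1=3 J2=2
add link → L=7 J1=3 J2=2
add link → L=8 J1=3 J2=2
C@6,4 dof=2 J2 → L=8 J1=3 J2=3
R@7,6 dof=1 J1 → L=8 J1=4 J2=3
add link → L=9 J1=4 J2=3
P@1,8 dof=1 J1 → L=9 J1=5 J2=3
R@3,7 dof=1 J1 → L=9 J1=6 J2=3
add link → L=10 J1=6 J2=3
R@6,9 dof=1 J1 → L=10 J1=7 J2=3
M=3(L−1)−2J1−J2=3·9−2·7−3=10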